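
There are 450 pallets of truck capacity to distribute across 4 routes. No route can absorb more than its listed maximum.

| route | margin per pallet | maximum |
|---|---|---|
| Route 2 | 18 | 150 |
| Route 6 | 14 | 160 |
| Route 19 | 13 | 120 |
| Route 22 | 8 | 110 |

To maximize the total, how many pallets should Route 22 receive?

Rank by margin per pallet: Route 2 18 > Route 6 14 > Route 19 13 > Route 22 8.
Route 2: +150 to 150 (cap) — 300 left.
Route 6 takes 160 to reach its cap of 160 — 140 left.
Route 19 takes 120 to reach its cap of 120 — 20 left.
Only 20 left; Route 22 takes them to reach 20.

20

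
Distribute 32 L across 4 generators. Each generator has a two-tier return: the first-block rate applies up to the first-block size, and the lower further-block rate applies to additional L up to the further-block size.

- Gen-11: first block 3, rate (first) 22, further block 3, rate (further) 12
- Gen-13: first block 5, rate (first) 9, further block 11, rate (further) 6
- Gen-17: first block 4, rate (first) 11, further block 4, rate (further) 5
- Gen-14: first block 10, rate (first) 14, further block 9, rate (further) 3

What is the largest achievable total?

Treat each block as its own option and order by rate: Gen-11/T1 22 > Gen-14/T1 14 > Gen-11/T2 12 > Gen-17/T1 11 > Gen-13/T1 9 > Gen-13/T2 6 > Gen-17/T2 5 > Gen-14/T2 3.
Fill Gen-11 T1 block (3 at 22) ; 29 left.
Gen-14/T1 (14): +10 ; 19 left.
Fill Gen-11 T2 block (3 at 12) ; 16 left.
Gen-17 T1 at 11: fill all 4 ; 12 left.
Fill Gen-13 T1 block (5 at 9) ; 7 left.
7 remain; put them into Gen-13 T2 at 6.
Total = 22×3 + 14×10 + 12×3 + 11×4 + 9×5 + 6×7 = 373.

373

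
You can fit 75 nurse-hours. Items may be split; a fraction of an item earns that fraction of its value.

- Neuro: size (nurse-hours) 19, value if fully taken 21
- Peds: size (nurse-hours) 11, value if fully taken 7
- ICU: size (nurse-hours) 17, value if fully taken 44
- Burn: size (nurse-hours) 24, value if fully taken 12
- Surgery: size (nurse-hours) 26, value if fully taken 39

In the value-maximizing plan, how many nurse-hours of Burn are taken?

Rank by value-to-size ratio: ICU 44/17≈2.59, Surgery 39/26≈1.5, Neuro 21/19≈1.11, Peds 7/11≈0.636, Burn 12/24≈0.5.
All 17 nurse-hours of ICU fit (value 44) → 58 remain.
All 26 nurse-hours of Surgery fit (value 39) → 32 remain.
Take all of Neuro (19 nurse-hours, value 21) → 13 nurse-hours left.
Take all of Peds (11 nurse-hours, value 7) → 2 nurse-hours left.
Fill the last 2 nurse-hours with part of Burn: 2/24 of it earns 1.

2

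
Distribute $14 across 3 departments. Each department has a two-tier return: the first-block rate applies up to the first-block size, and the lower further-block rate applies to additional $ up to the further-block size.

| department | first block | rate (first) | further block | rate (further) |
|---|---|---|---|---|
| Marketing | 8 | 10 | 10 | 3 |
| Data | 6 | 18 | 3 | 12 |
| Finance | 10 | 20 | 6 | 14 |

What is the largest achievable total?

272

Rank every tier by rate: Finance/tier1 20 > Data/tier1 18 > Finance/tier2 14 > Data/tier2 12 > Marketing/tier1 10 > Marketing/tier2 3.
Finance/tier1 (20): +10 ; 4 left.
Data/tier1: +4 of 6 at 18; pool empty.
Total = 20×10 + 18×4 = 272.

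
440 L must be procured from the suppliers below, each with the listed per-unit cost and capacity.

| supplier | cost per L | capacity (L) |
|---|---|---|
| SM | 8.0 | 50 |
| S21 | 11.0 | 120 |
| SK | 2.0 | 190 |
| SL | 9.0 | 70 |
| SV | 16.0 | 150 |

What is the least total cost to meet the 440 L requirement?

Cheapest first:
SK (2.0): use full 190 — 250 L to go.
SM at 8.0: take all 50 L — 200 still needed.
SL (9.0): use full 70 — 130 L to go.
Take 120 from S21 at 11.0 — need 10 more.
Take 10 from SV at 16.0 to finish.
Cost = 190×2.0 + 50×8.0 + 70×9.0 + 120×11.0 + 10×16.0 = 2890.

2890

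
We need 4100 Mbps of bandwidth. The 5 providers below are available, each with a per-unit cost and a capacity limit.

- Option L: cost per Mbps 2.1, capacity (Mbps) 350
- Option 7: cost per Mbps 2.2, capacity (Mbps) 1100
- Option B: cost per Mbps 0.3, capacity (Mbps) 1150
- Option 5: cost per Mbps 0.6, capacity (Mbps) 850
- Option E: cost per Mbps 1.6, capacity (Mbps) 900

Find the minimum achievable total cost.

Cheapest first:
Option B (0.3): use full 1150 — 2950 Mbps to go.
Take 850 from Option 5 at 0.6 — need 2100 more.
Option E at 1.6: take all 900 Mbps — 1200 still needed.
Take 350 from Option L at 2.1 — need 850 more.
Option 7 at 2.2: take 850 of its 1100 — requirement met.
Cost = 1150×0.3 + 850×0.6 + 900×1.6 + 350×2.1 + 850×2.2 = 4900.

4900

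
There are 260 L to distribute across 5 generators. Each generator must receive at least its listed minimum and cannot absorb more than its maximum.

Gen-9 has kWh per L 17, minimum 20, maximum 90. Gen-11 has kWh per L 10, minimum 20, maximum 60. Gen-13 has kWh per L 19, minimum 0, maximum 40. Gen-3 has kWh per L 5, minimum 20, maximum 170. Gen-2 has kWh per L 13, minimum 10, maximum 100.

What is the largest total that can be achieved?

3760

Meeting every minimum uses 20+20+0+20+10 = 70 L, leaving 190.
Highest kWh per L first: Gen-13 19 > Gen-9 17 > Gen-2 13 > Gen-11 10 > Gen-3 5.
Gen-13: +40 to 40 (cap) → 150 left.
Gen-9 takes 70 more to reach its cap of 90 → 80 left.
Only 80 left; Gen-2 takes them to reach 90.
Total = 17×90 + 10×20 + 19×40 + 5×20 + 13×90 = 3760.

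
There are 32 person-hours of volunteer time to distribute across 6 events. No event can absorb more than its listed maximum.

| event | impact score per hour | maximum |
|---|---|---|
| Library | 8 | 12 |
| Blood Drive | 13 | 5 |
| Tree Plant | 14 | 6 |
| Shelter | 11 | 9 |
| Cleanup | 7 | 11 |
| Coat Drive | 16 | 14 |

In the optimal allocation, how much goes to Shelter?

7

Highest impact score per hour first: Coat Drive 16 > Tree Plant 14 > Blood Drive 13 > Shelter 11 > Library 8 > Cleanup 7.
Coat Drive: +14 to 14 (cap) ; 18 left.
Tree Plant takes 6 to reach its cap of 6 ; 12 left.
Give Blood Drive 5 to hit its cap of 5 ; 7 left.
Shelter has room for 9 but only 7 remain, so it gets 7.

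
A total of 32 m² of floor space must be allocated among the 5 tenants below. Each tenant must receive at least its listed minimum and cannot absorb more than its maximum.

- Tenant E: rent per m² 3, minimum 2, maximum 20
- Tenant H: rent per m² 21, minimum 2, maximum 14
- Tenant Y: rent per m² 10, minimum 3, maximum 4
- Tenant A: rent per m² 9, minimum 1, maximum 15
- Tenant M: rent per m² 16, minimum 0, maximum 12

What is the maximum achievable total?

531

Meeting every minimum uses 2+2+3+1+0 = 8 m², leaving 24.
Rank by rent per m²: Tenant H 21 > Tenant M 16 > Tenant Y 10 > Tenant A 9 > Tenant E 3.
Tenant H takes 12 more to reach its cap of 14 → 12 left.
Give Tenant M 12 more to hit its cap of 12 → 0 left.
Total = 3×2 + 21×14 + 10×3 + 9×1 + 16×12 = 531.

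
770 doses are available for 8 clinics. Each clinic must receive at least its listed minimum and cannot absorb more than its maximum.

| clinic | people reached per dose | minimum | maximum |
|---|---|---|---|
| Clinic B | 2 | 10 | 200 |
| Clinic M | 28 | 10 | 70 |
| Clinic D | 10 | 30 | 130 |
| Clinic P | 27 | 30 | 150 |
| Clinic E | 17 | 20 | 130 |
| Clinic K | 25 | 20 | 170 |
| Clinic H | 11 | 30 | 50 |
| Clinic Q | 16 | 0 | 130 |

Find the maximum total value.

15720

Meeting every minimum uses 10+10+30+30+20+20+30+0 = 150 doses, leaving 620.
Highest people reached per dose first: Clinic M 28 > Clinic P 27 > Clinic K 25 > Clinic E 17 > Clinic Q 16 > Clinic H 11 > Clinic D 10 > Clinic B 2.
Give Clinic M 60 more to hit its cap of 70 — 560 left.
Give Clinic P 120 more to hit its cap of 150 — 440 left.
Give Clinic K 150 more to hit its cap of 170 — 290 left.
Clinic E takes 110 more to reach its cap of 130 — 180 left.
Give Clinic Q 130 more to hit its cap of 130 — 50 left.
Give Clinic H 20 more to hit its cap of 50 — 30 left.
Only 30 left; Clinic D takes them to reach 60.
Total = 2×10 + 28×70 + 10×60 + 27×150 + 17×130 + 25×170 + 11×50 + 16×130 = 15720.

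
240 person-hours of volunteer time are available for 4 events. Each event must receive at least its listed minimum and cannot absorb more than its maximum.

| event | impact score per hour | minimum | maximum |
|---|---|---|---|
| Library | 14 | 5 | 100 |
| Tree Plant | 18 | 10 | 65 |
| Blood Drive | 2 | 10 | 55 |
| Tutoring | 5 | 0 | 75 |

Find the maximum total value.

Meeting every minimum uses 5+10+10+0 = 25 person-hours, leaving 215.
Highest impact score per hour first: Tree Plant 18 > Library 14 > Tutoring 5 > Blood Drive 2.
Tree Plant: +55 to 65 (cap) ; 160 left.
Give Library 95 more to hit its cap of 100 ; 65 left.
Tutoring: +65 (room for 75) → 65. Pool exhausted.
Total = 14×100 + 18×65 + 2×10 + 5×65 = 2915.

2915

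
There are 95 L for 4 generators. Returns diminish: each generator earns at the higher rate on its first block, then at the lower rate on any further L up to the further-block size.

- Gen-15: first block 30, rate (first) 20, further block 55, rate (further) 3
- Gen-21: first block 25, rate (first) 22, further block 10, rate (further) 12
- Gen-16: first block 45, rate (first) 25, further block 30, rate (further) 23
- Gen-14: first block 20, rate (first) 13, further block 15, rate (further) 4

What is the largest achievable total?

Order all 8 blocks by rate: Gen-16/first 25 > Gen-16/second 23 > Gen-21/first 22 > Gen-15/first 20 > Gen-14/first 13 > Gen-21/second 12 > Gen-14/second 4 > Gen-15/second 3.
Fill Gen-16 first block (45 at 25) → 50 left.
Gen-16/second (23): +30 → 20 left.
20 remain; put them into Gen-21 first at 22.
Total = 25×45 + 23×30 + 22×20 = 2255.

2255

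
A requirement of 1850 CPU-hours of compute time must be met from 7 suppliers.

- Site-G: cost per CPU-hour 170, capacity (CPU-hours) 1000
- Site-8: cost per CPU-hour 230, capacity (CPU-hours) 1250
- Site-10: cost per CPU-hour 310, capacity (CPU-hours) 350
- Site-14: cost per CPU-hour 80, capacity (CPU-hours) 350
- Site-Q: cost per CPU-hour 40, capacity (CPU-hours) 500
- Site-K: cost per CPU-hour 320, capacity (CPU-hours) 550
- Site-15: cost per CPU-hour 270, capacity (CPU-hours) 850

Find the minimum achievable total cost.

Cheapest first:
Take 500 from Site-Q at 40 ; need 1350 more.
Site-14 at 80: take all 350 CPU-hours ; 1000 still needed.
Site-G (170): use full 1000 ; 0 CPU-hours to go.
Site-8, Site-15, Site-10, Site-K: unused.
Cost = 500×40 + 350×80 + 1000×170 = 218000.

218000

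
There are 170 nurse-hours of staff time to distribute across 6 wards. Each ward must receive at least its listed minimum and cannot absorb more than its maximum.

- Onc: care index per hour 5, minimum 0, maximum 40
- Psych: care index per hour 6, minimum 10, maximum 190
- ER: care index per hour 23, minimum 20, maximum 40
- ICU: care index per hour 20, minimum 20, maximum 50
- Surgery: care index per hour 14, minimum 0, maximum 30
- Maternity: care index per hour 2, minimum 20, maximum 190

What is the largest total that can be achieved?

2560

Meeting every minimum uses 0+10+20+20+0+20 = 70 nurse-hours, leaving 100.
Highest care index per hour first: ER 23 > ICU 20 > Surgery 14 > Psych 6 > Onc 5 > Maternity 2.
Give ER 20 more to hit its cap of 40 — 80 left.
Give ICU 30 more to hit its cap of 50 — 50 left.
Surgery takes 30 more to reach its cap of 30 — 20 left.
Psych: +20 (room for 180) → 30. Pool exhausted.
Total = 6×30 + 23×40 + 20×50 + 14×30 + 2×20 = 2560.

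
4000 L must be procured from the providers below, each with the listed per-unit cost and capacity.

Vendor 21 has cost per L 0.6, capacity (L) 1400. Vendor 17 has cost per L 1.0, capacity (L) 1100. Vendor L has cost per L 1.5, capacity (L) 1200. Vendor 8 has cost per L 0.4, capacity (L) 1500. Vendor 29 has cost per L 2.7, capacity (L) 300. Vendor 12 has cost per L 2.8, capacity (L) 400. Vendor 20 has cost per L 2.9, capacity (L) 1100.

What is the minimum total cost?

Cheapest first:
Take 1500 from Vendor 8 at 0.4 — need 2500 more.
Vendor 21 (0.6): use full 1400 — 1100 L to go.
Take 1100 from Vendor 17 at 1.0 — need 0 more.
Vendor L, Vendor 29, Vendor 12, Vendor 20: unused.
Cost = 1500×0.4 + 1400×0.6 + 1100×1.0 = 2540.

2540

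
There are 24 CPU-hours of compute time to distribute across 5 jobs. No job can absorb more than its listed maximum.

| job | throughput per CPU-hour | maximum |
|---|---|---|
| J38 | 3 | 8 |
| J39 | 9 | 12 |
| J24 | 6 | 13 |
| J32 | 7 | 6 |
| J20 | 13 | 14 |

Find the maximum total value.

272

Rank by throughput per CPU-hour: J20 13 > J39 9 > J32 7 > J24 6 > J38 3.
Give J20 14 to hit its cap of 14 ; 10 left.
J39: +10 (room for 12) → 10. Pool exhausted.
Total = 9×10 + 13×14 = 272.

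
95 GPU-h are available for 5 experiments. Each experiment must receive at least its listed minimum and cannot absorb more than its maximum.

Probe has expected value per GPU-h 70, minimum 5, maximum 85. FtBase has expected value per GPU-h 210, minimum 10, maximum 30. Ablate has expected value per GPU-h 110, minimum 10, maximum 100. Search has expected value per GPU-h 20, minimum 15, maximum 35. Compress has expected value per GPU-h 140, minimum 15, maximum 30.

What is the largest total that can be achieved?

Meeting every minimum uses 5+10+10+15+15 = 55 GPU-h, leaving 40.
Order the experiments by expected value per GPU-h: FtBase 210 > Compress 140 > Ablate 110 > Probe 70 > Search 20.
FtBase takes 20 more to reach its cap of 30 — 20 left.
Compress takes 15 more to reach its cap of 30 — 5 left.
Ablate has room for 90 more but only 5 remain, so it gets 15.
Total = 70×5 + 210×30 + 110×15 + 20×15 + 140×30 = 12800.

12800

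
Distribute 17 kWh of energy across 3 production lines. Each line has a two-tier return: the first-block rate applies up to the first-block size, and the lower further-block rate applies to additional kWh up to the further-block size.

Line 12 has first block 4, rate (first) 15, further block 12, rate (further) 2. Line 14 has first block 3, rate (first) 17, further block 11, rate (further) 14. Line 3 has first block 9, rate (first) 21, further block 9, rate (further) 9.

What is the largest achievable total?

Order all 6 blocks by rate: Line 3/T1 21 > Line 14/T1 17 > Line 12/T1 15 > Line 14/T2 14 > Line 3/T2 9 > Line 12/T2 2.
Fill Line 3 T1 block (9 at 21) — 8 left.
Line 14/T1 (17): +3 — 5 left.
Line 12/T1 (15): +4 — 1 left.
Line 14/T2: +1 of 11 at 14; pool empty.
Total = 21×9 + 17×3 + 15×4 + 14×1 = 314.

314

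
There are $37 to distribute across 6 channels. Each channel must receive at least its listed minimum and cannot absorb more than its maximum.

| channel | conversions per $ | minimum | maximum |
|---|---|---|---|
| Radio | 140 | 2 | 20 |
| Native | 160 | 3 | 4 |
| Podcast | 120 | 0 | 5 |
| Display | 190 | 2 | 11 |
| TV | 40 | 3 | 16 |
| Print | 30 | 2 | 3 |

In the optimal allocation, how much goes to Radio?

Meeting every minimum uses 2+3+0+2+3+2 = 12 $, leaving 25.
Highest conversions per $ first: Display 190 > Native 160 > Radio 140 > Podcast 120 > TV 40 > Print 30.
Display: +9 to 11 (cap) → 16 left.
Native takes 1 more to reach its cap of 4 → 15 left.
Radio: +15 (room for 18) → 17. Pool exhausted.

17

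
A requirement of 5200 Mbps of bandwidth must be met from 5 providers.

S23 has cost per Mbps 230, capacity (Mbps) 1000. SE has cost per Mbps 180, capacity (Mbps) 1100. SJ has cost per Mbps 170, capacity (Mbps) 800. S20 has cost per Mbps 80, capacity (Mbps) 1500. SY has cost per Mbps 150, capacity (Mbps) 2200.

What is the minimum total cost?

712000

Cheapest first:
Take 1500 from S20 at 80 ; need 3700 more.
SY (150): use full 2200 ; 1500 Mbps to go.
SJ at 170: take all 800 Mbps ; 700 still needed.
SE (180): take the remaining 700 ; done.
S23: unused.
Cost = 1500×80 + 2200×150 + 800×170 + 700×180 = 712000.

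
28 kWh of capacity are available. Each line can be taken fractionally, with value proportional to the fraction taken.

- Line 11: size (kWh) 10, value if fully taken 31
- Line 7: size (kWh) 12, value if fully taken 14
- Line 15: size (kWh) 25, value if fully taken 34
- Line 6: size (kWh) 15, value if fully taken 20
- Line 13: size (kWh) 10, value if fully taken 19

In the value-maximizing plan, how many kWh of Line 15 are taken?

8

Best value per unit of size first: Line 11 31/10≈3.1, Line 13 19/10≈1.9, Line 15 34/25≈1.36, Line 6 20/15≈1.33, Line 7 14/12≈1.17.
All 10 kWh of Line 11 fit (value 31) → 18 remain.
All 10 kWh of Line 13 fit (value 19) → 8 remain.
8 kWh left: a 8/25 share of Line 15 gives 34×8/25 = 10.88.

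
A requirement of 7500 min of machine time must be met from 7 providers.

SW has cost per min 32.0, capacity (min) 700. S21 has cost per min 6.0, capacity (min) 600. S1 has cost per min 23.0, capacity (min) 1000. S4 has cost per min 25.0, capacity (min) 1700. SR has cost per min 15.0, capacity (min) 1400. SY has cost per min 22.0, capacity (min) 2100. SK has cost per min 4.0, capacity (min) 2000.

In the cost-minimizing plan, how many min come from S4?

400

Fill from the cheapest provider first.
SK at 4.0: take all 2000 min → 5500 still needed.
Take 600 from S21 at 6.0 → need 4900 more.
Take 1400 from SR at 15.0 → need 3500 more.
SY (22.0): use full 2100 → 1400 min to go.
S1 at 23.0: take all 1000 min → 400 still needed.
S4 (25.0): take the remaining 400 → done.
SW: unused.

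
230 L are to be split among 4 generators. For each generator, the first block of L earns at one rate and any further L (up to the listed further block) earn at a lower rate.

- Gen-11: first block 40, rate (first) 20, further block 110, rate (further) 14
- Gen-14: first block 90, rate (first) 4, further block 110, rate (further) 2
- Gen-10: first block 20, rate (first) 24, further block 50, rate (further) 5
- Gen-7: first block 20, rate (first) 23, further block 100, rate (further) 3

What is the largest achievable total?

3480

Rank every tier by rate: Gen-10/first 24 > Gen-7/first 23 > Gen-11/first 20 > Gen-11/second 14 > Gen-10/second 5 > Gen-14/first 4 > Gen-7/second 3 > Gen-14/second 2.
Fill Gen-10 first block (20 at 24) — 210 left.
Gen-7/first (23): +20 — 190 left.
Fill Gen-11 first block (40 at 20) — 150 left.
Gen-11 second at 14: fill all 110 — 40 left.
Gen-10 second at 5: only 40 left, fill 40.
Total = 24×20 + 23×20 + 20×40 + 14×110 + 5×40 = 3480.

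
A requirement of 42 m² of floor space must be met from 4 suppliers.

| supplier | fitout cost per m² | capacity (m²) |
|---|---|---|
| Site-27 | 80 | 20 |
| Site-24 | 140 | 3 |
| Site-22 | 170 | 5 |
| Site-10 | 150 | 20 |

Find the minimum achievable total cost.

4870

Fill from the cheapest supplier first.
Site-27 at 80: take all 20 m² — 22 still needed.
Site-24 (140): use full 3 — 19 m² to go.
Take 19 from Site-10 at 150 to finish.
Site-22: unused.
Cost = 20×80 + 3×140 + 19×150 = 4870.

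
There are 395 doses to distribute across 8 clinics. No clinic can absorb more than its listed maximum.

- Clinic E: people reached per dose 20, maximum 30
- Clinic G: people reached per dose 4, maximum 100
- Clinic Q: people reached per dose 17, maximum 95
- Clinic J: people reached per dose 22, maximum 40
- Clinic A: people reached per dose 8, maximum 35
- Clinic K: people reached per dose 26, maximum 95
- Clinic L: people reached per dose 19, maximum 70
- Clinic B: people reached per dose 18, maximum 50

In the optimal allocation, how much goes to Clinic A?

Highest people reached per dose first: Clinic K 26 > Clinic J 22 > Clinic E 20 > Clinic L 19 > Clinic B 18 > Clinic Q 17 > Clinic A 8 > Clinic G 4.
Give Clinic K 95 to hit its cap of 95 ; 300 left.
Give Clinic J 40 to hit its cap of 40 ; 260 left.
Clinic E takes 30 to reach its cap of 30 ; 230 left.
Clinic L: +70 to 70 (cap) ; 160 left.
Give Clinic B 50 to hit its cap of 50 ; 110 left.
Give Clinic Q 95 to hit its cap of 95 ; 15 left.
Only 15 left; Clinic A takes them to reach 15.

15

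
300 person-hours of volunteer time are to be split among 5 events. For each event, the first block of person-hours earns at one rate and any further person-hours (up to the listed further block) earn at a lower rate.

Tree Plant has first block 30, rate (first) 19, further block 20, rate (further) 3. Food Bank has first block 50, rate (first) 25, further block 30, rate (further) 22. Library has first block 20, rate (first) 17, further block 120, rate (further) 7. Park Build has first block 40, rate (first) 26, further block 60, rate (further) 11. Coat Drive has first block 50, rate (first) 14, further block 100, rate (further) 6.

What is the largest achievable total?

Treat each block as its own option and order by rate: Park Build/tier1 26 > Food Bank/tier1 25 > Food Bank/tier2 22 > Tree Plant/tier1 19 > Library/tier1 17 > Coat Drive/tier1 14 > Park Build/tier2 11 > Library/tier2 7 > Coat Drive/tier2 6 > Tree Plant/tier2 3.
Park Build tier1 at 26: fill all 40 → 260 left.
Fill Food Bank tier1 block (50 at 25) → 210 left.
Food Bank tier2 at 22: fill all 30 → 180 left.
Fill Tree Plant tier1 block (30 at 19) → 150 left.
Library/tier1 (17): +20 → 130 left.
Coat Drive/tier1 (14): +50 → 80 left.
Park Build/tier2 (11): +60 → 20 left.
Library/tier2: +20 of 120 at 7; pool empty.
Total = 26×40 + 25×50 + 22×30 + 19×30 + 17×20 + 14×50 + 11×60 + 7×20 = 5360.

5360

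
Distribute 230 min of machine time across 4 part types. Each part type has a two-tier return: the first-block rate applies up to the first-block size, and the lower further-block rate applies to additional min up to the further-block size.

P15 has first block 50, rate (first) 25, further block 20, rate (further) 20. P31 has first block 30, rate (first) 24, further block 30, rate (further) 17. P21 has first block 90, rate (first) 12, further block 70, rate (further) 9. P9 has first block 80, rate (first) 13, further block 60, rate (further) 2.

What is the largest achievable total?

4160

Treat each block as its own option and order by rate: P15/tier1 25 > P31/tier1 24 > P15/tier2 20 > P31/tier2 17 > P9/tier1 13 > P21/tier1 12 > P21/tier2 9 > P9/tier2 2.
P15/tier1 (25): +50 — 180 left.
Fill P31 tier1 block (30 at 24) — 150 left.
P15 tier2 at 20: fill all 20 — 130 left.
Fill P31 tier2 block (30 at 17) — 100 left.
P9/tier1 (13): +80 — 20 left.
20 remain; put them into P21 tier1 at 12.
Total = 25×50 + 24×30 + 20×20 + 17×30 + 13×80 + 12×20 = 4160.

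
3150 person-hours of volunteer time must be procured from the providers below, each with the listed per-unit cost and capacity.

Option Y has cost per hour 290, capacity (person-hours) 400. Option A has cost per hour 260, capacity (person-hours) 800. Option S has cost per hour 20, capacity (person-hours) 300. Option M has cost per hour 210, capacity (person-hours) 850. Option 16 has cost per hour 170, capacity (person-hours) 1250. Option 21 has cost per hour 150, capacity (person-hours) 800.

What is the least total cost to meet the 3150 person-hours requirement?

Fill from the cheapest provider first.
Take 300 from Option S at 20 ; need 2850 more.
Option 21 at 150: take all 800 person-hours ; 2050 still needed.
Option 16 (170): use full 1250 ; 800 person-hours to go.
Option M at 210: take 800 of its 850 ; requirement met.
Option A, Option Y: unused.
Cost = 300×20 + 800×150 + 1250×170 + 800×210 = 506500.

506500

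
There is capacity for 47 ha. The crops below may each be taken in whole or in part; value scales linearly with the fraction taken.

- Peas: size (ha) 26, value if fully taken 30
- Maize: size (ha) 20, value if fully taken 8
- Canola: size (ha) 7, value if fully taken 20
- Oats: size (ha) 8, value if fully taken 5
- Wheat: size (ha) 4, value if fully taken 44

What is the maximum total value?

Best value per unit of size first: Wheat 44/4≈11, Canola 20/7≈2.86, Peas 30/26≈1.15, Oats 5/8≈0.625, Maize 8/20≈0.4.
All 4 ha of Wheat fit (value 44) ; 43 remain.
Canola: take in full, 7 ha for value 20 ; 36 left.
All 26 ha of Peas fit (value 30) ; 10 remain.
Take all of Oats (8 ha, value 5) ; 2 ha left.
Only 2 ha remain; take 2/20 of Maize for value 8×2/20 = 0.8.
Total value = 99.8.

99.8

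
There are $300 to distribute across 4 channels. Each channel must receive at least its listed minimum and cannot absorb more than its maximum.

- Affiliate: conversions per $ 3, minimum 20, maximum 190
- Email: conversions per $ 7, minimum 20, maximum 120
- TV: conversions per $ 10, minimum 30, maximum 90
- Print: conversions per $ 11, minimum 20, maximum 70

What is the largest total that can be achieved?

Meeting every minimum uses 20+20+30+20 = 90 $, leaving 210.
Rank by conversions per $: Print 11 > TV 10 > Email 7 > Affiliate 3.
Print: +50 to 70 (cap) — 160 left.
TV takes 60 more to reach its cap of 90 — 100 left.
Email takes 100 more to reach its cap of 120 — 0 left.
Total = 3×20 + 7×120 + 10×90 + 11×70 = 2570.

2570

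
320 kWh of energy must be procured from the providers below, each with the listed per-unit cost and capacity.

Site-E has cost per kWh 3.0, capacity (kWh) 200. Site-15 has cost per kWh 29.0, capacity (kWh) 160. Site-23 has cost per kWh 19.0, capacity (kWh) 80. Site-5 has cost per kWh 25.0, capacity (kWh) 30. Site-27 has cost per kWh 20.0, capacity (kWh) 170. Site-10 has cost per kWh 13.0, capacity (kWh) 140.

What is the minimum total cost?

2160

Fill from the cheapest provider first.
Site-E at 3.0: take all 200 kWh → 120 still needed.
Site-10 at 13.0: take 120 of its 140 → requirement met.
Site-23, Site-27, Site-5, Site-15: unused.
Cost = 200×3.0 + 120×13.0 = 2160.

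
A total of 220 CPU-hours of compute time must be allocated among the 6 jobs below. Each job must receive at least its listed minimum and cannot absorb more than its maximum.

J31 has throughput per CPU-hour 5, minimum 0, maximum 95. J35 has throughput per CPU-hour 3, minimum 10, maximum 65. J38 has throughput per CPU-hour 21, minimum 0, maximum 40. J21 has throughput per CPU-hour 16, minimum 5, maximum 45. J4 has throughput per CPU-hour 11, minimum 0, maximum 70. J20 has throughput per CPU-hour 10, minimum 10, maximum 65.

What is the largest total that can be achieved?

2910

Meeting every minimum uses 0+10+0+5+0+10 = 25 CPU-hours, leaving 195.
Order the jobs by throughput per CPU-hour: J38 21 > J21 16 > J4 11 > J20 10 > J31 5 > J35 3.
J38: +40 to 40 (cap) — 155 left.
J21: +40 to 45 (cap) — 115 left.
J4: +70 to 70 (cap) — 45 left.
Only 45 left; J20 takes them to reach 55.
Total = 3×10 + 21×40 + 16×45 + 11×70 + 10×55 = 2910.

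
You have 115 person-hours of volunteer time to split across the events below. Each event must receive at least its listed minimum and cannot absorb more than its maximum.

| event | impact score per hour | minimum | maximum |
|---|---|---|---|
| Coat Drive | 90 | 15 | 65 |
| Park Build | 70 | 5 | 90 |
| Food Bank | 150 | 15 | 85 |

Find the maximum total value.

Meeting every minimum uses 15+5+15 = 35 person-hours, leaving 80.
Rank by impact score per hour: Food Bank 150 > Coat Drive 90 > Park Build 70.
Give Food Bank 70 more to hit its cap of 85 → 10 left.
Coat Drive has room for 50 more but only 10 remain, so it gets 25.
Total = 90×25 + 70×5 + 150×85 = 15350.

15350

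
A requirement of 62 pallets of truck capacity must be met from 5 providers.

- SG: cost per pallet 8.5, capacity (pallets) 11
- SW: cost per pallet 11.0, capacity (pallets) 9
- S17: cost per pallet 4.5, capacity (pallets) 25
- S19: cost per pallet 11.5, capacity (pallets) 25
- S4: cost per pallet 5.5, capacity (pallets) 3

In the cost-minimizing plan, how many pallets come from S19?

14

Cheapest first:
S17 (4.5): use full 25 → 37 pallets to go.
S4 at 5.5: take all 3 pallets → 34 still needed.
Take 11 from SG at 8.5 → need 23 more.
SW at 11.0: take all 9 pallets → 14 still needed.
S19 (11.5): take the remaining 14 → done.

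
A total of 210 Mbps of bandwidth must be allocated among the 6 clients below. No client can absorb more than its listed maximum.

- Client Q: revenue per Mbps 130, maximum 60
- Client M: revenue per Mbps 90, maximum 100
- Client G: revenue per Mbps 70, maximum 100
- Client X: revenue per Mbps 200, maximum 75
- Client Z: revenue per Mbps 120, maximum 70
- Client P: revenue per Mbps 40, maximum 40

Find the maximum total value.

Highest revenue per Mbps first: Client X 200 > Client Q 130 > Client Z 120 > Client M 90 > Client G 70 > Client P 40.
Client X: +75 to 75 (cap) → 135 left.
Client Q: +60 to 60 (cap) → 75 left.
Client Z takes 70 to reach its cap of 70 → 5 left.
Client M has room for 100 but only 5 remain, so it gets 5.
Total = 130×60 + 90×5 + 200×75 + 120×70 = 31650.

31650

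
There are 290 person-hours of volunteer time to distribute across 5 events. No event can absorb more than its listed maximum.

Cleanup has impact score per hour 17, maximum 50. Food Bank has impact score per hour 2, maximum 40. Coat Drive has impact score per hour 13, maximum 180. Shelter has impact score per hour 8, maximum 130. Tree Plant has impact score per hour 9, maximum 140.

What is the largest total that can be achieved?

Rank by impact score per hour: Cleanup 17 > Coat Drive 13 > Tree Plant 9 > Shelter 8 > Food Bank 2.
Give Cleanup 50 to hit its cap of 50 — 240 left.
Coat Drive takes 180 to reach its cap of 180 — 60 left.
Tree Plant has room for 140 but only 60 remain, so it gets 60.
Total = 17×50 + 13×180 + 9×60 = 3730.

3730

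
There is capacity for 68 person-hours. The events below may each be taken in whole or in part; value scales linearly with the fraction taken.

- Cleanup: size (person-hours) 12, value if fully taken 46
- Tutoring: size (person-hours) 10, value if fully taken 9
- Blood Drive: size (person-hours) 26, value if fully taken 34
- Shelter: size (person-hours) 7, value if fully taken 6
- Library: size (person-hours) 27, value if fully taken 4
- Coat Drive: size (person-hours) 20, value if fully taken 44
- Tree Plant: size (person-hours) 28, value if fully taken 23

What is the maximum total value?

Best value per unit of size first: Cleanup 46/12≈3.83, Coat Drive 44/20≈2.2, Blood Drive 34/26≈1.31, Tutoring 9/10≈0.9, Shelter 6/7≈0.857, Tree Plant 23/28≈0.821, Library 4/27≈0.148.
Cleanup: take in full, 12 person-hours for value 46 ; 56 left.
All 20 person-hours of Coat Drive fit (value 44) ; 36 remain.
Blood Drive: take in full, 26 person-hours for value 34 ; 10 left.
Take all of Tutoring (10 person-hours, value 9) ; 0 person-hours left.
Total value = 133.

133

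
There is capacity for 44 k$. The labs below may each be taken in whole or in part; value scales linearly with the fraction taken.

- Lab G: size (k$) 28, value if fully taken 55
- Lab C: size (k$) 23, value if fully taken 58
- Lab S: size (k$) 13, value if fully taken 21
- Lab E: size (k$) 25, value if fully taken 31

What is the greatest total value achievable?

Sort by value density: Lab C 58/23≈2.52, Lab G 55/28≈1.96, Lab S 21/13≈1.62, Lab E 31/25≈1.24.
All 23 k$ of Lab C fit (value 58) → 21 remain.
Only 21 k$ remain; take 21/28 of Lab G for value 55×21/28 = 41.25.
Total value = 99.25.

99.25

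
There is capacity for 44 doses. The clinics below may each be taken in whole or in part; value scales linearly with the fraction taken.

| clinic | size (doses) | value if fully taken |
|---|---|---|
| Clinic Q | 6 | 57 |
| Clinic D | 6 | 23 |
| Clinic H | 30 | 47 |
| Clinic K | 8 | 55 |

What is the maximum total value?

172.6

Best value per unit of size first: Clinic Q 57/6≈9.5, Clinic K 55/8≈6.88, Clinic D 23/6≈3.83, Clinic H 47/30≈1.57.
Take all of Clinic Q (6 doses, value 57) → 38 doses left.
All 8 doses of Clinic K fit (value 55) → 30 remain.
All 6 doses of Clinic D fit (value 23) → 24 remain.
Only 24 doses remain; take 24/30 of Clinic H for value 47×24/30 = 37.6.
Total value = 172.6.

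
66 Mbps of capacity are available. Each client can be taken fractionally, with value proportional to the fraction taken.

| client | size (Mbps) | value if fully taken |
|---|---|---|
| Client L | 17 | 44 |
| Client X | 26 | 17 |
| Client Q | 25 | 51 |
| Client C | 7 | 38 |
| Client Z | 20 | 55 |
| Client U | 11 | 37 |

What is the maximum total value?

Best value per unit of size first: Client C 38/7≈5.43, Client U 37/11≈3.36, Client Z 55/20≈2.75, Client L 44/17≈2.59, Client Q 51/25≈2.04, Client X 17/26≈0.654.
All 7 Mbps of Client C fit (value 38) — 59 remain.
Client U: take in full, 11 Mbps for value 37 — 48 left.
Client Z: take in full, 20 Mbps for value 55 — 28 left.
All 17 Mbps of Client L fit (value 44) — 11 remain.
Fill the last 11 Mbps with part of Client Q: 11/25 of it earns 22.44.
Total value = 196.44.

196.44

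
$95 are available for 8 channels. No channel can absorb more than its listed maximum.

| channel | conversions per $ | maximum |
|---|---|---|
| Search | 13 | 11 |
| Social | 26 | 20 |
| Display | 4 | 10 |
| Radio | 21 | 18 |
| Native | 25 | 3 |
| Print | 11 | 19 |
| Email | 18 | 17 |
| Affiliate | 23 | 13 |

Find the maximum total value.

1864

Highest conversions per $ first: Social 26 > Native 25 > Affiliate 23 > Radio 21 > Email 18 > Search 13 > Print 11 > Display 4.
Social takes 20 to reach its cap of 20 → 75 left.
Native: +3 to 3 (cap) → 72 left.
Affiliate takes 13 to reach its cap of 13 → 59 left.
Give Radio 18 to hit its cap of 18 → 41 left.
Email: +17 to 17 (cap) → 24 left.
Search: +11 to 11 (cap) → 13 left.
Only 13 left; Print takes them to reach 13.
Total = 13×11 + 26×20 + 21×18 + 25×3 + 11×13 + 18×17 + 23×13 = 1864.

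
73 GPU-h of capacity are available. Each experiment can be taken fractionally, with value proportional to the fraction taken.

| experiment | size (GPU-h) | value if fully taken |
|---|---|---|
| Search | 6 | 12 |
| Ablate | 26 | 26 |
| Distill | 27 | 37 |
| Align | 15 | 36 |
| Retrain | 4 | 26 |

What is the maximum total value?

Best value per unit of size first: Retrain 26/4≈6.5, Align 36/15≈2.4, Search 12/6≈2, Distill 37/27≈1.37, Ablate 26/26≈1.
Take all of Retrain (4 GPU-h, value 26) ; 69 GPU-h left.
Take all of Align (15 GPU-h, value 36) ; 54 GPU-h left.
All 6 GPU-h of Search fit (value 12) ; 48 remain.
All 27 GPU-h of Distill fit (value 37) ; 21 remain.
21 GPU-h left: a 21/26 share of Ablate gives 26×21/26 = 21.
Total value = 132.

132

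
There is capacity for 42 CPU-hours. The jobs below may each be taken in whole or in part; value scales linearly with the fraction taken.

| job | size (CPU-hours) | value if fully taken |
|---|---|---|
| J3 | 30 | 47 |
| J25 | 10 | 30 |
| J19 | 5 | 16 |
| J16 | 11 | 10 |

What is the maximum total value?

88.3

Rank by value-to-size ratio: J19 16/5≈3.2, J25 30/10≈3, J3 47/30≈1.57, J16 10/11≈0.909.
J19: take in full, 5 CPU-hours for value 16 ; 37 left.
All 10 CPU-hours of J25 fit (value 30) ; 27 remain.
Only 27 CPU-hours remain; take 27/30 of J3 for value 47×27/30 = 42.3.
Total value = 88.3.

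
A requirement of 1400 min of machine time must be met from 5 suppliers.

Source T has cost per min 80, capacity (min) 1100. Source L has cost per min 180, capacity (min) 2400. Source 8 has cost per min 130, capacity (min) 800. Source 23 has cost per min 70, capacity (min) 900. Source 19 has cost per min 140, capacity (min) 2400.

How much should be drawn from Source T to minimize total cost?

Cheapest first:
Take 900 from Source 23 at 70 — need 500 more.
Source T at 80: take 500 of its 1100 — requirement met.
Source 8, Source 19, Source L: unused.

500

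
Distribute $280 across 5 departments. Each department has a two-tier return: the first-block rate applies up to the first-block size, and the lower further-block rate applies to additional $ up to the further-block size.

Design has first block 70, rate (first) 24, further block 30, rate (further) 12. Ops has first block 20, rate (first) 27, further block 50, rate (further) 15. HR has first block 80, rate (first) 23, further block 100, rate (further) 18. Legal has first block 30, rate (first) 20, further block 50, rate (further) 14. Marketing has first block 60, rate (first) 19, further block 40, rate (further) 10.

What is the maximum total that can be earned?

6160

Order all 10 blocks by rate: Ops/tier1 27 > Design/tier1 24 > HR/tier1 23 > Legal/tier1 20 > Marketing/tier1 19 > HR/tier2 18 > Ops/tier2 15 > Legal/tier2 14 > Design/tier2 12 > Marketing/tier2 10.
Ops tier1 at 27: fill all 20 → 260 left.
Design tier1 at 24: fill all 70 → 190 left.
Fill HR tier1 block (80 at 23) → 110 left.
Fill Legal tier1 block (30 at 20) → 80 left.
Marketing/tier1 (19): +60 → 20 left.
HR tier2 at 18: only 20 left, fill 20.
Total = 27×20 + 24×70 + 23×80 + 20×30 + 19×60 + 18×20 = 6160.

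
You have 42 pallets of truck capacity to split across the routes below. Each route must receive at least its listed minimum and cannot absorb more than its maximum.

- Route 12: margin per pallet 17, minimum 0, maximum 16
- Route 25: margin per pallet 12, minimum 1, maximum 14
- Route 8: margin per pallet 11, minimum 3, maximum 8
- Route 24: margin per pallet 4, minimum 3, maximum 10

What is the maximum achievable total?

Meeting every minimum uses 0+1+3+3 = 7 pallets, leaving 35.
Order the routes by margin per pallet: Route 12 17 > Route 25 12 > Route 8 11 > Route 24 4.
Give Route 12 16 more to hit its cap of 16 → 19 left.
Route 25: +13 to 14 (cap) → 6 left.
Route 8 takes 5 more to reach its cap of 8 → 1 left.
Route 24: +1 (room for 7) → 4. Pool exhausted.
Total = 17×16 + 12×14 + 11×8 + 4×4 = 544.

544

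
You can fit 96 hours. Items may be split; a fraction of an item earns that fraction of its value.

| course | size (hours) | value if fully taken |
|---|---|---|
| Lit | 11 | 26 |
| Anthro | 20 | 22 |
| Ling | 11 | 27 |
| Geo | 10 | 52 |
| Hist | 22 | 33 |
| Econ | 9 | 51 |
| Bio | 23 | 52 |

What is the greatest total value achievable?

Sort by value density: Econ 51/9≈5.67, Geo 52/10≈5.2, Ling 27/11≈2.45, Lit 26/11≈2.36, Bio 52/23≈2.26, Hist 33/22≈1.5, Anthro 22/20≈1.1.
All 9 hours of Econ fit (value 51) ; 87 remain.
Geo: take in full, 10 hours for value 52 ; 77 left.
Ling: take in full, 11 hours for value 27 ; 66 left.
Lit: take in full, 11 hours for value 26 ; 55 left.
All 23 hours of Bio fit (value 52) ; 32 remain.
All 22 hours of Hist fit (value 33) ; 10 remain.
Only 10 hours remain; take 10/20 of Anthro for value 22×10/20 = 11.
Total value = 252.

252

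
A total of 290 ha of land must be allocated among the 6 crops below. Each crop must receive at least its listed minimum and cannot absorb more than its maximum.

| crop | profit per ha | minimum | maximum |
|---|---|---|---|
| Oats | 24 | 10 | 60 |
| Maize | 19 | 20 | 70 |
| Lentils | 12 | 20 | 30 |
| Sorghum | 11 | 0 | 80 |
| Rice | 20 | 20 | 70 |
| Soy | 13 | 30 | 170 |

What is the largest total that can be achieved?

Meeting every minimum uses 10+20+20+0+20+30 = 100 ha, leaving 190.
Highest profit per ha first: Oats 24 > Rice 20 > Maize 19 > Soy 13 > Lentils 12 > Sorghum 11.
Oats: +50 to 60 (cap) ; 140 left.
Give Rice 50 more to hit its cap of 70 ; 90 left.
Maize takes 50 more to reach its cap of 70 ; 40 left.
Soy has room for 140 more but only 40 remain, so it gets 70.
Total = 24×60 + 19×70 + 12×20 + 20×70 + 13×70 = 5320.

5320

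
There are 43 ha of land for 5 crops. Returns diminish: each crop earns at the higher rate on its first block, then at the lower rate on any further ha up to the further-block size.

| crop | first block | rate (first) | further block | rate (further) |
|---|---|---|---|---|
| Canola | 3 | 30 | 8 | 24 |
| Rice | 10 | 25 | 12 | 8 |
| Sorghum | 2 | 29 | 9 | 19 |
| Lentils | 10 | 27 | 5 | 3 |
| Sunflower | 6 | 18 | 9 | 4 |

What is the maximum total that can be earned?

1049

Rank every tier by rate: Canola/T1 30 > Sorghum/T1 29 > Lentils/T1 27 > Rice/T1 25 > Canola/T2 24 > Sorghum/T2 19 > Sunflower/T1 18 > Rice/T2 8 > Sunflower/T2 4 > Lentils/T2 3.
Canola/T1 (30): +3 — 40 left.
Sorghum T1 at 29: fill all 2 — 38 left.
Fill Lentils T1 block (10 at 27) — 28 left.
Rice T1 at 25: fill all 10 — 18 left.
Fill Canola T2 block (8 at 24) — 10 left.
Sorghum T2 at 19: fill all 9 — 1 left.
1 remain; put them into Sunflower T1 at 18.
Total = 30×3 + 29×2 + 27×10 + 25×10 + 24×8 + 19×9 + 18×1 = 1049.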